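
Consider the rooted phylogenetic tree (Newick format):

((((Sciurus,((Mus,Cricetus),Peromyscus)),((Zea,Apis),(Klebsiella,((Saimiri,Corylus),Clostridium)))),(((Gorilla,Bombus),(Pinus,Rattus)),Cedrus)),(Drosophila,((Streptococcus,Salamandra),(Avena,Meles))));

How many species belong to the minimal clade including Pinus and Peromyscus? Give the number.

The MRCA of Pinus and Peromyscus is the node subtending (((Sciurus,((Mus,Cricetus),Peromyscus)),((Zea,Apis),(Klebsiella,((Saimiri,Corylus),Clostridium)))),(((Gorilla,Bombus),(Pinus,Rattus)),Cedrus)).
That clade contains 15 terminal taxa: Apis, Bombus, Cedrus, Clostridium, Corylus, Cricetus, Gorilla, Klebsiella, Mus, Peromyscus, Pinus, Rattus, Saimiri, Sciurus, Zea.

15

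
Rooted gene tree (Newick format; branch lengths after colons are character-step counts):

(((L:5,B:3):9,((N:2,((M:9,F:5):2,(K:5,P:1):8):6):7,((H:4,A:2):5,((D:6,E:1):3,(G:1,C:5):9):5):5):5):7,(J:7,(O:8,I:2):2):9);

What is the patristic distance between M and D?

43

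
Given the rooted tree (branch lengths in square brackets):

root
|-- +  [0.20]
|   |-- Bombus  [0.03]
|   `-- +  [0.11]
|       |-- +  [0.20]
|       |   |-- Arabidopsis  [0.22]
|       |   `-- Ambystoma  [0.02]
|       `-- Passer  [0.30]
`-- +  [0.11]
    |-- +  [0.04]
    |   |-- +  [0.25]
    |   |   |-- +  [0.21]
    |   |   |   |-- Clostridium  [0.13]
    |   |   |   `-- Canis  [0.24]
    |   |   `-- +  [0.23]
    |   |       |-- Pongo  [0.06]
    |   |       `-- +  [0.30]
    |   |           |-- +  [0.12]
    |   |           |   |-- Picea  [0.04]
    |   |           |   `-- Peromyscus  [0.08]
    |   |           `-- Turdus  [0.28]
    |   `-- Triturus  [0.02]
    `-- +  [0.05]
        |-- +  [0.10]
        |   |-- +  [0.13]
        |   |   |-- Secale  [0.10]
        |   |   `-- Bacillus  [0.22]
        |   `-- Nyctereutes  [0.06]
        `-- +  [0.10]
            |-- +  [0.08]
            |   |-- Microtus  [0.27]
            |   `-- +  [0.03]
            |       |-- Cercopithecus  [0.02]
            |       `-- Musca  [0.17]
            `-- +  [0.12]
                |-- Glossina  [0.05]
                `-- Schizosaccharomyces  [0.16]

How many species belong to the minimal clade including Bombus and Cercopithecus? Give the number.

The MRCA of Bombus and Cercopithecus is the root, so the clade is the entire tree.
That clade contains 19 terminal taxa: Ambystoma, Arabidopsis, Bacillus, Bombus, Canis, Cercopithecus, Clostridium, Glossina, Microtus, Musca, Nyctereutes, Passer, Peromyscus, Picea, Pongo, Schizosaccharomyces, Secale, Triturus, Turdus.

19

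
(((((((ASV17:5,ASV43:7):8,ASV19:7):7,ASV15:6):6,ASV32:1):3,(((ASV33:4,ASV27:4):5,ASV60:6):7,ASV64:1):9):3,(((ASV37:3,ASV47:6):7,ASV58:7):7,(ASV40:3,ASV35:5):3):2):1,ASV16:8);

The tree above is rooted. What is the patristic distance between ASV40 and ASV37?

The path runs ASV40 → … → MRCA → … → ASV37; the MRCA is the node subtending (((ASV37,ASV47),ASV58),(ASV40,ASV35)).
Branch lengths along that path: 3 + 3 + 7 + 7 + 3 = 23.

23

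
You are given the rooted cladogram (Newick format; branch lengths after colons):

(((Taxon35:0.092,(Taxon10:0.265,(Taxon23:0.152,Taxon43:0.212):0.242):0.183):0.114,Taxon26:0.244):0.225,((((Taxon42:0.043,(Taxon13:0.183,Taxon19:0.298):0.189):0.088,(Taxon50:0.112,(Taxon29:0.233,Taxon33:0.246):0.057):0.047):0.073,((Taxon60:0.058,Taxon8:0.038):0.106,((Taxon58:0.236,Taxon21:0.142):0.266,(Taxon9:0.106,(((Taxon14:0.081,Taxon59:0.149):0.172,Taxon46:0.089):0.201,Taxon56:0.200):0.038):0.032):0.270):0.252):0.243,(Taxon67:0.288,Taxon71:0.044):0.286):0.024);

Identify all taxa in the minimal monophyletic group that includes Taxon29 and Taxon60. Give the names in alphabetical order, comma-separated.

Tracing Taxon29: it sits inside (Taxon29,Taxon33).
Tracing Taxon60: it sits inside (Taxon60,Taxon8).
The smallest clade enclosing both is (((Taxon42,(Taxon13,Taxon19)),(Taxon50,(Taxon29,Taxon33))),((Taxon60,Taxon8),((Taxon58,Taxon21),(Taxon9,(((Taxon14,Taxon59),Taxon46),Taxon56))))); the answer is its 15 terminal taxa in alphabetical order.

Taxon13, Taxon14, Taxon19, Taxon21, Taxon29, Taxon33, Taxon42, Taxon46, Taxon50, Taxon56, Taxon58, Taxon59, Taxon60, Taxon8, Taxon9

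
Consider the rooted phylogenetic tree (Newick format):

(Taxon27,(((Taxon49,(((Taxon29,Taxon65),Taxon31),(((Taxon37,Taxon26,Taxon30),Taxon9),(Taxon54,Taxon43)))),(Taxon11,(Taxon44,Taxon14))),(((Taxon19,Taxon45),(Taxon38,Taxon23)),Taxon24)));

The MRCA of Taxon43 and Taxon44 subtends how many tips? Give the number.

The MRCA of Taxon43 and Taxon44 is the node subtending ((Taxon49,(((Taxon29,Taxon65),Taxon31),(((Taxon37,Taxon26,Taxon30),Taxon9),(Taxon54,Taxon43)))),(Taxon11,(Taxon44,Taxon14))).
That clade contains 13 terminal taxa: Taxon11, Taxon14, Taxon26, Taxon29, Taxon30, Taxon31, Taxon37, Taxon43, Taxon44, Taxon49, Taxon54, Taxon65, Taxon9.

13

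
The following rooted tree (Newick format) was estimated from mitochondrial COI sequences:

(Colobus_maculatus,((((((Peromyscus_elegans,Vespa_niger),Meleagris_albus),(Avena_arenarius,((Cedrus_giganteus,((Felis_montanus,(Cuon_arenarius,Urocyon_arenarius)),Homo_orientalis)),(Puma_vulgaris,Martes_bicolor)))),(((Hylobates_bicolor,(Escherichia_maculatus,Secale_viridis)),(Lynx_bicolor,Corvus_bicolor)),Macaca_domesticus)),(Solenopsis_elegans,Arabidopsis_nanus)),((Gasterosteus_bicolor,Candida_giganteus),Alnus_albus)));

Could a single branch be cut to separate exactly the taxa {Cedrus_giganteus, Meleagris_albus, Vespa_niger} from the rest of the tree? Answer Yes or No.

The MRCA of the listed taxa subtends (((Peromyscus_elegans,Vespa_niger),Meleagris_albus),(Avena_arenarius,((Cedrus_giganteus,((Felis_montanus,(Cuon_arenarius,Urocyon_arenarius)),Homo_orientalis)),(Puma_vulgaris,Martes_bicolor)))).
That clade also contains Avena_arenarius, Cuon_arenarius, Felis_montanus, Homo_orientalis, Martes_bicolor, Peromyscus_elegans, Puma_vulgaris, Urocyon_arenarius, which are not in the proposed group, so the group is not monophyletic.

No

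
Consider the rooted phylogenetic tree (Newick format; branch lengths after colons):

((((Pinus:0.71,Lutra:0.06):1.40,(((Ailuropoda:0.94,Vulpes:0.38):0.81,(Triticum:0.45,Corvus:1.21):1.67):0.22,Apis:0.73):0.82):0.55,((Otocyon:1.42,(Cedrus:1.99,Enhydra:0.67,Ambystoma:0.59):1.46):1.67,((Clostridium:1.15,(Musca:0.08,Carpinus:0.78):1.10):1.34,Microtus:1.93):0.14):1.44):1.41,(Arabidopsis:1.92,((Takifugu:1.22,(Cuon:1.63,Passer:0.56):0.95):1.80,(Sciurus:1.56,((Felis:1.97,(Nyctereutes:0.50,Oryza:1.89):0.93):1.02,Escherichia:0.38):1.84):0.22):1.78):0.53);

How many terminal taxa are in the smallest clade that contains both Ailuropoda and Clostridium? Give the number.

The MRCA of Ailuropoda and Clostridium is the node subtending (((Pinus,Lutra),(((Ailuropoda,Vulpes),(Triticum,Corvus)),Apis)),((Otocyon,(Cedrus,Enhydra,Ambystoma)),((Clostridium,(Musca,Carpinus)),Microtus))).
That clade contains 15 terminal taxa: Ailuropoda, Ambystoma, Apis, Carpinus, Cedrus, Clostridium, Corvus, Enhydra, Lutra, Microtus, Musca, Otocyon, Pinus, Triticum, Vulpes.

15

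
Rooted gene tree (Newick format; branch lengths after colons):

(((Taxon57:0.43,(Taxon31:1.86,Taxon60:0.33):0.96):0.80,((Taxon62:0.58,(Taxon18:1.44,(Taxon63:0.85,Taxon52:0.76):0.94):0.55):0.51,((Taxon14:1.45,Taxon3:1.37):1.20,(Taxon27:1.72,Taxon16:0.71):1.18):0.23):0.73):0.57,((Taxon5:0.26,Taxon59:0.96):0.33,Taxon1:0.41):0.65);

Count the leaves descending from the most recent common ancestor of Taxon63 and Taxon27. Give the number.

8

The MRCA of Taxon63 and Taxon27 is the node subtending ((Taxon62,(Taxon18,(Taxon63,Taxon52))),((Taxon14,Taxon3),(Taxon27,Taxon16))).
That clade contains 8 terminal taxa: Taxon14, Taxon16, Taxon18, Taxon27, Taxon3, Taxon52, Taxon62, Taxon63.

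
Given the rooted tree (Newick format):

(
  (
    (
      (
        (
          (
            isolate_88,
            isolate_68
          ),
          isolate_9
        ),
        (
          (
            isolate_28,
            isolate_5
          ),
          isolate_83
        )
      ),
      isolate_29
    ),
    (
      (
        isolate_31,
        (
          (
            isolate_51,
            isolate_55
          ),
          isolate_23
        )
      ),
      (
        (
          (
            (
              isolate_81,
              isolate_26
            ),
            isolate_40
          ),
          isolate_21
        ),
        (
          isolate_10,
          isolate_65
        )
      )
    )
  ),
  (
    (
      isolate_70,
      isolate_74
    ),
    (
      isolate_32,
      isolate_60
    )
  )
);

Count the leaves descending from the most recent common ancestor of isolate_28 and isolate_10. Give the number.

The MRCA of isolate_28 and isolate_10 is the node subtending (((((isolate_88,isolate_68),isolate_9),((isolate_28,isolate_5),isolate_83)),isolate_29),((isolate_31,((isolate_51,isolate_55),isolate_23)),((((isolate_81,isolate_26),isolate_40),isolate_21),(isolate_10,isolate_65)))).
That clade contains 17 terminal taxa: isolate_10, isolate_21, isolate_23, isolate_26, isolate_28, isolate_29, isolate_31, isolate_40, isolate_5, isolate_51, isolate_55, isolate_65, isolate_68, isolate_81, isolate_83, isolate_88, isolate_9.

17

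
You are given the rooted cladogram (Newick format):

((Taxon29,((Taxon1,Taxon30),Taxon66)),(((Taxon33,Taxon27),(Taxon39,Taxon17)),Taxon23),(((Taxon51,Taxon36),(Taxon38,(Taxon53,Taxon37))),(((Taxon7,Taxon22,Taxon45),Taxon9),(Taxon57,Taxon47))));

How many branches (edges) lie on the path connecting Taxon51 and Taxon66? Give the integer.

7

The MRCA of Taxon51 and Taxon66 is the root of the tree.
From Taxon51 up to that node: 4 branches. From Taxon66 up to the same node: 3 branches. Total: 4 + 3 = 7.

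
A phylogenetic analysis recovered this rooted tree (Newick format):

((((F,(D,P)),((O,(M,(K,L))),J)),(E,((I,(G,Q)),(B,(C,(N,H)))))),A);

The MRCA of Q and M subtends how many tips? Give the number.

16

The MRCA of Q and M is the node subtending (((F,(D,P)),((O,(M,(K,L))),J)),(E,((I,(G,Q)),(B,(C,(N,H)))))).
That clade contains 16 terminal taxa: B, C, D, E, F, G, H, I, J, K, L, M, N, O, P, Q.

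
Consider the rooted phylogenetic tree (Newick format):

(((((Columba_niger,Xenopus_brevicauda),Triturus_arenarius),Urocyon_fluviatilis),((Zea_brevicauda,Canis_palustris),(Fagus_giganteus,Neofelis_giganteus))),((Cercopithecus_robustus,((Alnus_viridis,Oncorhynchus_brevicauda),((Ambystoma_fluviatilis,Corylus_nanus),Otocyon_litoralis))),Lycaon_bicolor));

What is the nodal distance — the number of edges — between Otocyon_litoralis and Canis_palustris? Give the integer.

9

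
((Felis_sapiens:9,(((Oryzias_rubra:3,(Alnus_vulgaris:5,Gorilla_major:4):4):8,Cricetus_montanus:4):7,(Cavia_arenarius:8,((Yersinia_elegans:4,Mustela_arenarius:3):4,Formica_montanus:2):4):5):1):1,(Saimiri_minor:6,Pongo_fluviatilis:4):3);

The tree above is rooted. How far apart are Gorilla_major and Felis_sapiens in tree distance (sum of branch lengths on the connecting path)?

33

The path runs Gorilla_major → … → MRCA → … → Felis_sapiens; the MRCA is the node subtending (Felis_sapiens,(((Oryzias_rubra,(Alnus_vulgaris,Gorilla_major)),Cricetus_montanus),(Cavia_arenarius,((Yersinia_elegans,Mustela_arenarius),Formica_montanus)))).
Branch lengths along that path: 4 + 4 + 8 + 7 + 1 + 9 = 33.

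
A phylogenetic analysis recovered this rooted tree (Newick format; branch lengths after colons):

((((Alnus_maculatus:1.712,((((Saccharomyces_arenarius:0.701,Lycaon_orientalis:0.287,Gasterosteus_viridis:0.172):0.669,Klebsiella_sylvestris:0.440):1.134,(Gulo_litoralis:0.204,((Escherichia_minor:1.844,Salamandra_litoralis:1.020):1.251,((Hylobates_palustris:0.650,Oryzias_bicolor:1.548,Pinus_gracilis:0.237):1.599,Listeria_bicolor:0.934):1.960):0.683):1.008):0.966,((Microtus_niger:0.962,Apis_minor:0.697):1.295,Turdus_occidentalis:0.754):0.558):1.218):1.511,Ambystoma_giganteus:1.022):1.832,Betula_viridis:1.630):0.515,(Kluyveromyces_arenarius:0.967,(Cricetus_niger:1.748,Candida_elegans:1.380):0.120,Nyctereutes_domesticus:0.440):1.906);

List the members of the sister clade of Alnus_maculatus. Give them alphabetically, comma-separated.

Apis_minor, Escherichia_minor, Gasterosteus_viridis, Gulo_litoralis, Hylobates_palustris, Klebsiella_sylvestris, Listeria_bicolor, Lycaon_orientalis, Microtus_niger, Oryzias_bicolor, Pinus_gracilis, Saccharomyces_arenarius, Salamandra_litoralis, Turdus_occidentalis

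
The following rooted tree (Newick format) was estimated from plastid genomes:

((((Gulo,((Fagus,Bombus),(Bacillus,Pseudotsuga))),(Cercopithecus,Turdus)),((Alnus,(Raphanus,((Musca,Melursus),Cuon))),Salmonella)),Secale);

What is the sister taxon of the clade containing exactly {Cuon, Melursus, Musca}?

The clade containing exactly {Cuon, Melursus, Musca} attaches to the tree at the node subtending (Raphanus,((Musca,Melursus),Cuon)).
The other lineage descending from that same node — the sister group — is the single tip Raphanus.

Raphanus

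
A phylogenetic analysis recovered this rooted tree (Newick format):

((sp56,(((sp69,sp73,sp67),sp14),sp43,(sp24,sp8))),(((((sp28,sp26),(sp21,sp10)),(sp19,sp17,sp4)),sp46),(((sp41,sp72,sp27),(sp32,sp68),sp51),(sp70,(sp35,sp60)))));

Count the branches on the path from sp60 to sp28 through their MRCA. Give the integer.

9

The MRCA of sp60 and sp28 is the node subtending (((((sp28,sp26),(sp21,sp10)),(sp19,sp17,sp4)),sp46),(((sp41,sp72,sp27),(sp32,sp68),sp51),(sp70,(sp35,sp60)))).
From sp60 up to that node: 4 branches. From sp28 up to the same node: 5 branches. Total: 4 + 5 = 9.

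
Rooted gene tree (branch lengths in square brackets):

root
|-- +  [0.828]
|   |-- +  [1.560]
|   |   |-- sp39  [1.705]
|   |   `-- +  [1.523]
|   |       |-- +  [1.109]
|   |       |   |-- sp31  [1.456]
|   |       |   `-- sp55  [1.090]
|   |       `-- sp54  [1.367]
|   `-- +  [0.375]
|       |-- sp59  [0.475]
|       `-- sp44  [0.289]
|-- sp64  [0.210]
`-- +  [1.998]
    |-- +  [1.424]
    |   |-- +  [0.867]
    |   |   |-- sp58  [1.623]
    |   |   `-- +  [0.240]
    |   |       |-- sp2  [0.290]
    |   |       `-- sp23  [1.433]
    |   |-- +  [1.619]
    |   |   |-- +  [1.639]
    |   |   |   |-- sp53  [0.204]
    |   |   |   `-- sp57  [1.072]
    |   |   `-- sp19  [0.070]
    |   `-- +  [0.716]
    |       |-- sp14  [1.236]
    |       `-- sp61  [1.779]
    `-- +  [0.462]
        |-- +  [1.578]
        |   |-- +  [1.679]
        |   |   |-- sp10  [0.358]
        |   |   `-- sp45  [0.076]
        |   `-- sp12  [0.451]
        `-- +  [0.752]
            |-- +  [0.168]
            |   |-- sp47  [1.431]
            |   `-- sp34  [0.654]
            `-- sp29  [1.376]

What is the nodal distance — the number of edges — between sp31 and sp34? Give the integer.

The MRCA of sp31 and sp34 is the root of the tree.
From sp31 up to that node: 5 branches. From sp34 up to the same node: 5 branches. Total: 5 + 5 = 10.

10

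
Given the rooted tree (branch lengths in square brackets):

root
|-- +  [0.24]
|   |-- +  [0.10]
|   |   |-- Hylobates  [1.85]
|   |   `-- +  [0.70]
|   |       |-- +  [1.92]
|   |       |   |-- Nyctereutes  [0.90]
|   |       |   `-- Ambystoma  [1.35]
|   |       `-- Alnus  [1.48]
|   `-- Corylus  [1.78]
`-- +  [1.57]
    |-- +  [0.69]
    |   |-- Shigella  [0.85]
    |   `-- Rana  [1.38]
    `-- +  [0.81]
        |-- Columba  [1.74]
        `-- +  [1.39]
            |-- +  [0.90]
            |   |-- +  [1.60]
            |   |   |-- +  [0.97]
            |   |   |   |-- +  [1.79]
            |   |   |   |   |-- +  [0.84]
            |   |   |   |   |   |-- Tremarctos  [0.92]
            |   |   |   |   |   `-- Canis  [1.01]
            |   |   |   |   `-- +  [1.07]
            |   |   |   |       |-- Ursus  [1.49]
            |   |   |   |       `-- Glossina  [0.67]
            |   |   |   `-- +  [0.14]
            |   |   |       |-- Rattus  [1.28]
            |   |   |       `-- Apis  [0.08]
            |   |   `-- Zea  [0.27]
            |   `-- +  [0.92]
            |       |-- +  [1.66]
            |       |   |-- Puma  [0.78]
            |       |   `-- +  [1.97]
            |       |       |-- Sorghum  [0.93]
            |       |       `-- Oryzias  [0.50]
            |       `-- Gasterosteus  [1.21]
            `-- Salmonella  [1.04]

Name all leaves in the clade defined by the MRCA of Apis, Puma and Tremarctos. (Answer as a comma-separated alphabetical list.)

Apis, Canis, Gasterosteus, Glossina, Oryzias, Puma, Rattus, Sorghum, Tremarctos, Ursus, Zea

Tracing Apis: it sits inside (Rattus,Apis).
Tracing Puma: it sits inside (Puma,(Sorghum,Oryzias)).
Tracing Tremarctos: it sits inside (Tremarctos,Canis).
The smallest clade enclosing all 3 is (((((Tremarctos,Canis),(Ursus,Glossina)),(Rattus,Apis)),Zea),((Puma,(Sorghum,Oryzias)),Gasterosteus)); the answer is its 11 terminal taxa in alphabetical order.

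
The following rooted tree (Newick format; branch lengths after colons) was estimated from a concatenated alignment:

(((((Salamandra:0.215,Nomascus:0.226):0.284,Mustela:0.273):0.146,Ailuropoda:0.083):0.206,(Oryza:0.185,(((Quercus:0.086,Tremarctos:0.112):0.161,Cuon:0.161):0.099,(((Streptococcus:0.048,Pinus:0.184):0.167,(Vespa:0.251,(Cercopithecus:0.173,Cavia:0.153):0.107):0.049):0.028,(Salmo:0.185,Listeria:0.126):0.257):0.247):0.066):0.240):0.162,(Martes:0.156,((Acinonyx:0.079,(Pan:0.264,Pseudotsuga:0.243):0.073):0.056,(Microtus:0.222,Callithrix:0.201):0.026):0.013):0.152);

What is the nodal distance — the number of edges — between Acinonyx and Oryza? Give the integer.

The MRCA of Acinonyx and Oryza is the root of the tree.
From Acinonyx up to that node: 4 branches. From Oryza up to the same node: 3 branches. Total: 4 + 3 = 7.

7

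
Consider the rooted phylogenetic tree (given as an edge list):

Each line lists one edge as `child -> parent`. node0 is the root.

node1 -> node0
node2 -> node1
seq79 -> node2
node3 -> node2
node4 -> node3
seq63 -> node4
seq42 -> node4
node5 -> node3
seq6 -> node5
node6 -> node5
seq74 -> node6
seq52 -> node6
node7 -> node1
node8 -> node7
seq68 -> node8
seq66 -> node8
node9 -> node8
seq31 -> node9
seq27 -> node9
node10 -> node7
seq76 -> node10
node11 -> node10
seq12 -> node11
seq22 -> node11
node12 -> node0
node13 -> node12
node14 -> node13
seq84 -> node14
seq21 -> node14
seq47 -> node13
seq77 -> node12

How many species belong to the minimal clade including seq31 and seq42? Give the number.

The MRCA of seq31 and seq42 is the node subtending ((seq79,((seq63,seq42),(seq6,(seq74,seq52)))),((seq68,seq66,(seq31,seq27)),(seq76,(seq12,seq22)))).
That clade contains 13 terminal taxa: seq12, seq22, seq27, seq31, seq42, seq52, seq6, seq63, seq66, seq68, seq74, seq76, seq79.

13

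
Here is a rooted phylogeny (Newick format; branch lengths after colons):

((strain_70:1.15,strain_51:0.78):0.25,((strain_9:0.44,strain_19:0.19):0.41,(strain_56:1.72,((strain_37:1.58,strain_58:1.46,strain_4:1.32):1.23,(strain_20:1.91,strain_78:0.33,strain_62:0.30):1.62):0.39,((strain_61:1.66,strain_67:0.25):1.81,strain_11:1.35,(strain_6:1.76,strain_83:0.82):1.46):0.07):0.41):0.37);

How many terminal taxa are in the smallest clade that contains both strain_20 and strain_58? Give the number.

6

The MRCA of strain_20 and strain_58 is the node subtending ((strain_37,strain_58,strain_4),(strain_20,strain_78,strain_62)).
That clade contains 6 terminal taxa: strain_20, strain_37, strain_4, strain_58, strain_62, strain_78.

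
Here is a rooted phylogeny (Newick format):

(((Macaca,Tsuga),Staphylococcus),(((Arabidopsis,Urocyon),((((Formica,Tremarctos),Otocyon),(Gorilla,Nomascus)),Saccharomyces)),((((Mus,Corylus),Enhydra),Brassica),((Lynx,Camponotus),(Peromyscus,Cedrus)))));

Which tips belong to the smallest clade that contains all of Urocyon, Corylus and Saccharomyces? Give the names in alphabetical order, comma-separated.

Arabidopsis, Brassica, Camponotus, Cedrus, Corylus, Enhydra, Formica, Gorilla, Lynx, Mus, Nomascus, Otocyon, Peromyscus, Saccharomyces, Tremarctos, Urocyon

Tracing Urocyon: it sits inside (Arabidopsis,Urocyon).
Tracing Corylus: it sits inside (Mus,Corylus).
Tracing Saccharomyces: it sits inside ((((Formica,Tremarctos),Otocyon),(Gorilla,Nomascus)),Saccharomyces).
The smallest clade enclosing all 3 is (((Arabidopsis,Urocyon),((((Formica,Tremarctos),Otocyon),(Gorilla,Nomascus)),Saccharomyces)),((((Mus,Corylus),Enhydra),Brassica),((Lynx,Camponotus),(Peromyscus,Cedrus)))); the answer is its 16 terminal taxa in alphabetical order.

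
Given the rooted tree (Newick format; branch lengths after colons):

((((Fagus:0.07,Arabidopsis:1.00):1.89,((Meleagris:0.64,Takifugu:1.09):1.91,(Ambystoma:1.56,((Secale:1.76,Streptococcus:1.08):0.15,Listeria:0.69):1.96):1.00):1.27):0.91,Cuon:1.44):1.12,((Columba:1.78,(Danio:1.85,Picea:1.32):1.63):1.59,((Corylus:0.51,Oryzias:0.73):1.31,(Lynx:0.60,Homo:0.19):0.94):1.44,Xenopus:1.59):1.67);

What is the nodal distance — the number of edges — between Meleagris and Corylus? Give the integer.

9

The MRCA of Meleagris and Corylus is the root of the tree.
From Meleagris up to that node: 5 branches. From Corylus up to the same node: 4 branches. Total: 5 + 4 = 9.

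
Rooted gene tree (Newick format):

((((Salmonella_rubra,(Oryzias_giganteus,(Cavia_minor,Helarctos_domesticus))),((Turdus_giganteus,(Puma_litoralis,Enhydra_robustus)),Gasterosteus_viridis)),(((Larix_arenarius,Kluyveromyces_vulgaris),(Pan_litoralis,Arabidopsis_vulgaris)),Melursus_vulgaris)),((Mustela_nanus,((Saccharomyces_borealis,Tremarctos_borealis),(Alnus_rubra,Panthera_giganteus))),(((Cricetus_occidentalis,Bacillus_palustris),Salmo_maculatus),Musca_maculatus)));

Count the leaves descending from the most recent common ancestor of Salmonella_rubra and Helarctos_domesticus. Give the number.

4

The MRCA of Salmonella_rubra and Helarctos_domesticus is the node subtending (Salmonella_rubra,(Oryzias_giganteus,(Cavia_minor,Helarctos_domesticus))).
That clade contains 4 terminal taxa: Cavia_minor, Helarctos_domesticus, Oryzias_giganteus, Salmonella_rubra.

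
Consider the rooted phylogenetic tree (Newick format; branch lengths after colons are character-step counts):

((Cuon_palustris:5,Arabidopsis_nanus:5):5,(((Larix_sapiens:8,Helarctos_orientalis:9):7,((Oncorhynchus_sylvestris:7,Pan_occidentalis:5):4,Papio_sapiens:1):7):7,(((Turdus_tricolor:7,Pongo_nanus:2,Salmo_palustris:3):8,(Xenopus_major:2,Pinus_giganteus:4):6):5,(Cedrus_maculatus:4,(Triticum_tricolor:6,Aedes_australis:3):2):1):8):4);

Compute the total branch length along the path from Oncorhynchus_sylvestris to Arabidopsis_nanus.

39

The path runs Oncorhynchus_sylvestris → … → MRCA → … → Arabidopsis_nanus; the MRCA is the root of the tree.
Branch lengths along that path: 7 + 4 + 7 + 7 + 4 + 5 + 5 = 39.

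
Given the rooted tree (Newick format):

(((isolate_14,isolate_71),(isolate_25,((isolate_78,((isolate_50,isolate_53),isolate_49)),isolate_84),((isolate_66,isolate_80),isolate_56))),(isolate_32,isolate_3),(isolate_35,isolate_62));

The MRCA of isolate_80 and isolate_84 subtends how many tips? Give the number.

9

The MRCA of isolate_80 and isolate_84 is the node subtending (isolate_25,((isolate_78,((isolate_50,isolate_53),isolate_49)),isolate_84),((isolate_66,isolate_80),isolate_56)).
That clade contains 9 terminal taxa: isolate_25, isolate_49, isolate_50, isolate_53, isolate_56, isolate_66, isolate_78, isolate_80, isolate_84.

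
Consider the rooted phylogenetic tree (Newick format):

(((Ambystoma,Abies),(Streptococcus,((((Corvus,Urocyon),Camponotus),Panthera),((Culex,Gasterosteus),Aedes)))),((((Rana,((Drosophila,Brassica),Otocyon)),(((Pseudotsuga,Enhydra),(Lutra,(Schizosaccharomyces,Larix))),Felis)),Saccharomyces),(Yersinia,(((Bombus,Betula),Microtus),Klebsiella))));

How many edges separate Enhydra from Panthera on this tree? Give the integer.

12

The MRCA of Enhydra and Panthera is the root of the tree.
From Enhydra up to that node: 7 branches. From Panthera up to the same node: 5 branches. Total: 7 + 5 = 12.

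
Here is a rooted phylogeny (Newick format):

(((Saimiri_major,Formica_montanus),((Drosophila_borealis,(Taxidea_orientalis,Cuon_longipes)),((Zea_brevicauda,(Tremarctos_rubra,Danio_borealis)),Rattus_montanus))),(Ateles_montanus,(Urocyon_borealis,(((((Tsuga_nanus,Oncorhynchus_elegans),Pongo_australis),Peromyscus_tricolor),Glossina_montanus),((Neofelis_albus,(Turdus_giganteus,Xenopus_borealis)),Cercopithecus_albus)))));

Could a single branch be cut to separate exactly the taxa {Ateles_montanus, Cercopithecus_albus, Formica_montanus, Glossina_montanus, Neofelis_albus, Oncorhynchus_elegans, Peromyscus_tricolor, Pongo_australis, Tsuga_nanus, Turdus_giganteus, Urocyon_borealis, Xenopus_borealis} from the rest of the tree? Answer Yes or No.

No

The MRCA of the listed taxa is the root, so the smallest clade containing them is the whole tree.
That clade also contains Cuon_longipes, Danio_borealis, Drosophila_borealis, Rattus_montanus, Saimiri_major, Taxidea_orientalis, Tremarctos_rubra, Zea_brevicauda, which are not in the proposed group, so the group is not monophyletic.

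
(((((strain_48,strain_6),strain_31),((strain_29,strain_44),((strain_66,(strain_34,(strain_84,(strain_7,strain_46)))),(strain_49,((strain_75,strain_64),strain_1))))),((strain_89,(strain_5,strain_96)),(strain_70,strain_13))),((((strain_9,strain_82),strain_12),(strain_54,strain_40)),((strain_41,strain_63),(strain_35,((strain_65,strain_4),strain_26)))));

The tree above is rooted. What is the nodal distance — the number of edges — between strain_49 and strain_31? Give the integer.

6

The MRCA of strain_49 and strain_31 is the node subtending (((strain_48,strain_6),strain_31),((strain_29,strain_44),((strain_66,(strain_34,(strain_84,(strain_7,strain_46)))),(strain_49,((strain_75,strain_64),strain_1))))).
From strain_49 up to that node: 4 branches. From strain_31 up to the same node: 2 branches. Total: 4 + 2 = 6.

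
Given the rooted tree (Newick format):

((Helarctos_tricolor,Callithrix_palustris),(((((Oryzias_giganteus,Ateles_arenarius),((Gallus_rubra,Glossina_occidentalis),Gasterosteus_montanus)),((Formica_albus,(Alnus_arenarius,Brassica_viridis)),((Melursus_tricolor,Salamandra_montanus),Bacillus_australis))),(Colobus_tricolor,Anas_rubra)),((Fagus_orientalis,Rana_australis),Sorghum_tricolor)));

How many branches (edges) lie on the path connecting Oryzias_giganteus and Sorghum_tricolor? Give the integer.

The MRCA of Oryzias_giganteus and Sorghum_tricolor is the node subtending (((((Oryzias_giganteus,Ateles_arenarius),((Gallus_rubra,Glossina_occidentalis),Gasterosteus_montanus)),((Formica_albus,(Alnus_arenarius,Brassica_viridis)),((Melursus_tricolor,Salamandra_montanus),Bacillus_australis))),(Colobus_tricolor,Anas_rubra)),((Fagus_orientalis,Rana_australis),Sorghum_tricolor)).
From Oryzias_giganteus up to that node: 5 branches. From Sorghum_tricolor up to the same node: 2 branches. Total: 5 + 2 = 7.

7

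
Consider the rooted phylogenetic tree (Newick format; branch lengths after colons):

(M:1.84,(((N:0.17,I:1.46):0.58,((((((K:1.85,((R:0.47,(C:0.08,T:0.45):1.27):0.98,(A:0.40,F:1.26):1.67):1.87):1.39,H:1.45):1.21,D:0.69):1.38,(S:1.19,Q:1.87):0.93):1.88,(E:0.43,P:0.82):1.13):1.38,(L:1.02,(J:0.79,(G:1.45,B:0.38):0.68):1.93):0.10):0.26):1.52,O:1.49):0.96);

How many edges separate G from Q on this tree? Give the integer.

The MRCA of G and Q is the node subtending ((((((K,((R,(C,T)),(A,F))),H),D),(S,Q)),(E,P)),(L,(J,(G,B)))).
From G up to that node: 4 branches. From Q up to the same node: 4 branches. Total: 4 + 4 = 8.

8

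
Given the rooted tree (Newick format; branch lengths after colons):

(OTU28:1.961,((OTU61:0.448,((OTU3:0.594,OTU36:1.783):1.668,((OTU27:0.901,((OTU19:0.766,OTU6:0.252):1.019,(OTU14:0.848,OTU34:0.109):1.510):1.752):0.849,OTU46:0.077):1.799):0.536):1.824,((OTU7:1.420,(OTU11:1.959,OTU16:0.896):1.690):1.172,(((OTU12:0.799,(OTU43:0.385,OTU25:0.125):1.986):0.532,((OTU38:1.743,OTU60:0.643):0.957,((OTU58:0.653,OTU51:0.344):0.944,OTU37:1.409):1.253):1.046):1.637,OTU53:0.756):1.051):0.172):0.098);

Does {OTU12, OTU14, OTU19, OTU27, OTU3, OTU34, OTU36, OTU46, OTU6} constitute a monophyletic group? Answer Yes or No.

No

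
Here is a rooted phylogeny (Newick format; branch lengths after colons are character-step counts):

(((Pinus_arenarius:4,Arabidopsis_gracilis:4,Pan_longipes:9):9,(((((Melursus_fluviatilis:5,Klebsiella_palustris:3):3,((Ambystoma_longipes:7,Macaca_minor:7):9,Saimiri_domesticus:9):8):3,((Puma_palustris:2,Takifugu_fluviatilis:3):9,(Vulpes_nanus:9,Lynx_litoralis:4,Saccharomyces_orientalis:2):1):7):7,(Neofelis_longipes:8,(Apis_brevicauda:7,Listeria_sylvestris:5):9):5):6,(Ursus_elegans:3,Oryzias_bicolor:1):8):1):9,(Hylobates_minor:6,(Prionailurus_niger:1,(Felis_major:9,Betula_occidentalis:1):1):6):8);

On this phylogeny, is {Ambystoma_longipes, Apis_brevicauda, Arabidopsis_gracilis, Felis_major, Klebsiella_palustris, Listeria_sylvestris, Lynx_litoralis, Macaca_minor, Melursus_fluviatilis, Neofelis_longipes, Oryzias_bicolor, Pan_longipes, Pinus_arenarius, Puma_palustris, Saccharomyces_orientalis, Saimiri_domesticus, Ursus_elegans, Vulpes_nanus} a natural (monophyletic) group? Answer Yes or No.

No

The MRCA of the listed taxa is the root, so the smallest clade containing them is the whole tree.
That clade also contains Betula_occidentalis, Hylobates_minor, Prionailurus_niger, Takifugu_fluviatilis, which are not in the proposed group, so the group is not monophyletic.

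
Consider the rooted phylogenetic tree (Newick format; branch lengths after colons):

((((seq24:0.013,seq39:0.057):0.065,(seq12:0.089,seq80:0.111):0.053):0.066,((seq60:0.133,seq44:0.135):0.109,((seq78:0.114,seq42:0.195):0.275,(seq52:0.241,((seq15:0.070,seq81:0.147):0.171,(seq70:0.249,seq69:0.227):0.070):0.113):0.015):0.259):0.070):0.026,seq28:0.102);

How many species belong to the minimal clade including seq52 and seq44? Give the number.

9

The MRCA of seq52 and seq44 is the node subtending ((seq60,seq44),((seq78,seq42),(seq52,((seq15,seq81),(seq70,seq69))))).
That clade contains 9 terminal taxa: seq15, seq42, seq44, seq52, seq60, seq69, seq70, seq78, seq81.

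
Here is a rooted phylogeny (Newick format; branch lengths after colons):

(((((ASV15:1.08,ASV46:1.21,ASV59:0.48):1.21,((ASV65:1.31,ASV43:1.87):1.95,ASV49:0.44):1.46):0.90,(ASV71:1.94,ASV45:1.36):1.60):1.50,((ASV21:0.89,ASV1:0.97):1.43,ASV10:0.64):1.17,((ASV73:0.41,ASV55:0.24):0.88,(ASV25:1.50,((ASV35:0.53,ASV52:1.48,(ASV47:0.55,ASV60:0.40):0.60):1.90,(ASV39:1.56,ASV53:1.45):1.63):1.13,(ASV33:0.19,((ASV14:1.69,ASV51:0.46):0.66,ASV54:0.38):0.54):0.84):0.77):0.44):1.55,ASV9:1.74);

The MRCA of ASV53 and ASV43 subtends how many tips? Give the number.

24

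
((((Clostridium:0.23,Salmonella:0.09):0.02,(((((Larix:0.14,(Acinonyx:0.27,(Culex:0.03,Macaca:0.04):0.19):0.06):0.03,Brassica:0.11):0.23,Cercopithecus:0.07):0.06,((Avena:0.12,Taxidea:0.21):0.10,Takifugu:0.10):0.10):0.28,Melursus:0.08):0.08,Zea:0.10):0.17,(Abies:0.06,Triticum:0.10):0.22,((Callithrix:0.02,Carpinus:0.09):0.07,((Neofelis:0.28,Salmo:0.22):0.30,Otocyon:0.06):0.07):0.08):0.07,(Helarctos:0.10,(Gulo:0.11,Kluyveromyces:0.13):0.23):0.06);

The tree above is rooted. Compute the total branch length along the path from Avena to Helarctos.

The path runs Avena → … → MRCA → … → Helarctos; the MRCA is the root of the tree.
Branch lengths along that path: 0.12 + 0.10 + 0.10 + 0.28 + 0.08 + 0.17 + 0.07 + 0.06 + 0.10 = 1.08.

1.08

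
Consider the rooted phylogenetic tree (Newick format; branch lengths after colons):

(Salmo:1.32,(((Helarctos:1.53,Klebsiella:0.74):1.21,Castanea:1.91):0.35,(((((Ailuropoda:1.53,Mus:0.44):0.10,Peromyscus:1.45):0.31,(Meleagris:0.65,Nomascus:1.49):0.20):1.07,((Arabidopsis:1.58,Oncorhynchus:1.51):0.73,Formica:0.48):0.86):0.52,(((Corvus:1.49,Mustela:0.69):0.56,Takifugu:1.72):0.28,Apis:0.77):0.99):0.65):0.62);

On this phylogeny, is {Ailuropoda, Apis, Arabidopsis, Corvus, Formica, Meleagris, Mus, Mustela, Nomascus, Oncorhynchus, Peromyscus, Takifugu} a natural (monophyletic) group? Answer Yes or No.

Yes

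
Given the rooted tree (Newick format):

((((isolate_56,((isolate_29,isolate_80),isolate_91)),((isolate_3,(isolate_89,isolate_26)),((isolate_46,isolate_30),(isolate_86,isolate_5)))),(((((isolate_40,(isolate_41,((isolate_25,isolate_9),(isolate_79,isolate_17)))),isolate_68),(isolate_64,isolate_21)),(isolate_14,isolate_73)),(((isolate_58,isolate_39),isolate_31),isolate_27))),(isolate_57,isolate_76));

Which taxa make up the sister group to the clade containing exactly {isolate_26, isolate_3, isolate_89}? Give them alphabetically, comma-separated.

isolate_30, isolate_46, isolate_5, isolate_86

The clade containing exactly {isolate_26, isolate_3, isolate_89} attaches to the tree at the node subtending ((isolate_3,(isolate_89,isolate_26)),((isolate_46,isolate_30),(isolate_86,isolate_5))).
The other lineage descending from that same node — the sister group — is ((isolate_46,isolate_30),(isolate_86,isolate_5)); its 4 tips in alphabetical order are the answer.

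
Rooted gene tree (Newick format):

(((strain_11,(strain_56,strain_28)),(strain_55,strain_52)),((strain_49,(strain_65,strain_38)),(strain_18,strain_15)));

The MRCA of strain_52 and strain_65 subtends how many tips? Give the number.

The MRCA of strain_52 and strain_65 is the root, so the clade is the entire tree.
That clade contains 10 terminal taxa: strain_11, strain_15, strain_18, strain_28, strain_38, strain_49, strain_52, strain_55, strain_56, strain_65.

10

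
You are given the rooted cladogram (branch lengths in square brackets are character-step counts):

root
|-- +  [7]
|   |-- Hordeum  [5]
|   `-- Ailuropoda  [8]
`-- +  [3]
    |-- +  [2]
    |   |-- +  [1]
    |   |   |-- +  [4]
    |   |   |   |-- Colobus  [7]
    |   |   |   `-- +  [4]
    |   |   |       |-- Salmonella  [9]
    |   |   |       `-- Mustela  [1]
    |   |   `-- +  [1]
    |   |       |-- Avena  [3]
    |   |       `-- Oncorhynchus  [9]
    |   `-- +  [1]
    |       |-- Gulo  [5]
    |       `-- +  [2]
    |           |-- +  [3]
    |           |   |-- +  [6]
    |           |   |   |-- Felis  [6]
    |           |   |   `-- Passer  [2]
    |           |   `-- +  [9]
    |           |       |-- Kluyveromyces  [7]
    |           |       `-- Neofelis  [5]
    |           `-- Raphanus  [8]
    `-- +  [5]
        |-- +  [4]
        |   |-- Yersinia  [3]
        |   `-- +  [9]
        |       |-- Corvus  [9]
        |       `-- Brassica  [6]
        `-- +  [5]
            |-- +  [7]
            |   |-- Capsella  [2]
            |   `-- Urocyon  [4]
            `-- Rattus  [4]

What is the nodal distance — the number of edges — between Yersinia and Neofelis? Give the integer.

The MRCA of Yersinia and Neofelis is the node subtending ((((Colobus,(Salmonella,Mustela)),(Avena,Oncorhynchus)),(Gulo,(((Felis,Passer),(Kluyveromyces,Neofelis)),Raphanus))),((Yersinia,(Corvus,Brassica)),((Capsella,Urocyon),Rattus))).
From Yersinia up to that node: 3 branches. From Neofelis up to the same node: 6 branches. Total: 3 + 6 = 9.

9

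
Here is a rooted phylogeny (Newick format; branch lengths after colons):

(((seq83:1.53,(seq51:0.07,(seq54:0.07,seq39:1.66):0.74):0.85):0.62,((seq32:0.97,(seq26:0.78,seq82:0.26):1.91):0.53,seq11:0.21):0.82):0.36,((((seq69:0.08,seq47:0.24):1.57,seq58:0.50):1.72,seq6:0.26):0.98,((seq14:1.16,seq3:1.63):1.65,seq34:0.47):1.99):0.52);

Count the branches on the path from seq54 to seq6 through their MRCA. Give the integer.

The MRCA of seq54 and seq6 is the root of the tree.
From seq54 up to that node: 5 branches. From seq6 up to the same node: 3 branches. Total: 5 + 3 = 8.

8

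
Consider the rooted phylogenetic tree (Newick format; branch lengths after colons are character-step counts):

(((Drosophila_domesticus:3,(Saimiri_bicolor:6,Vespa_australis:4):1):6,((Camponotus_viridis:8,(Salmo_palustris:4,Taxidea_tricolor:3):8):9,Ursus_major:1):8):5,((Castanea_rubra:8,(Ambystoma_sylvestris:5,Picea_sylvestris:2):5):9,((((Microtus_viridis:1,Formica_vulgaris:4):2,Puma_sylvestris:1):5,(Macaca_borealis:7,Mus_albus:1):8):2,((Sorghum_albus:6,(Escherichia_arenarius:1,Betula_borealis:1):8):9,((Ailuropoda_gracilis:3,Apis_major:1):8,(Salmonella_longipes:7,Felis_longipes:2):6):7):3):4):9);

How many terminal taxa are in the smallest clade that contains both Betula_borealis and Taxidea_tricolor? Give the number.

22

The MRCA of Betula_borealis and Taxidea_tricolor is the root, so the clade is the entire tree.
That clade contains 22 terminal taxa: Ailuropoda_gracilis, Ambystoma_sylvestris, Apis_major, Betula_borealis, Camponotus_viridis, Castanea_rubra, Drosophila_domesticus, Escherichia_arenarius, Felis_longipes, Formica_vulgaris, Macaca_borealis, Microtus_viridis, Mus_albus, Picea_sylvestris, Puma_sylvestris, Saimiri_bicolor, Salmo_palustris, Salmonella_longipes, Sorghum_albus, Taxidea_tricolor, Ursus_major, Vespa_australis.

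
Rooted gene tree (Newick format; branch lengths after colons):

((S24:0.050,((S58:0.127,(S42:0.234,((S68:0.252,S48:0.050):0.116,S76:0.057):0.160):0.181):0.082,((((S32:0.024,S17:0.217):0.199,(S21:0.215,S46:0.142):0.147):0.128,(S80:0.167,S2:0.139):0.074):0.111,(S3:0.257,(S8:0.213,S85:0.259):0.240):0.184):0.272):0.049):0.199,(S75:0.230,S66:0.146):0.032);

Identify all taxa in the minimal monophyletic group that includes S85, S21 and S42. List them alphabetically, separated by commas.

S17, S2, S21, S3, S32, S42, S46, S48, S58, S68, S76, S8, S80, S85

Tracing S85: it sits inside (S8,S85).
Tracing S21: it sits inside (S21,S46).
Tracing S42: it sits inside (S42,((S68,S48),S76)).
The smallest clade enclosing all 3 is ((S58,(S42,((S68,S48),S76))),((((S32,S17),(S21,S46)),(S80,S2)),(S3,(S8,S85)))); the answer is its 14 terminal taxa in alphabetical order.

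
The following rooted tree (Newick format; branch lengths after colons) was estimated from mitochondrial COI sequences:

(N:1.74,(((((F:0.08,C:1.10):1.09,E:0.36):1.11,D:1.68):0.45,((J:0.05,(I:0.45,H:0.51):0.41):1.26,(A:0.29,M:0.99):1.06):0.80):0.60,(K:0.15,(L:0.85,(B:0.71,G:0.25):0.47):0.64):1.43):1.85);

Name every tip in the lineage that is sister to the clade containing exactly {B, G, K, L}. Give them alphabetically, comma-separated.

A, C, D, E, F, H, I, J, M

The clade containing exactly {B, G, K, L} attaches to the tree at the node subtending (((((F,C),E),D),((J,(I,H)),(A,M))),(K,(L,(B,G)))).
The other lineage descending from that same node — the sister group — is ((((F,C),E),D),((J,(I,H)),(A,M))); its 9 tips in alphabetical order are the answer.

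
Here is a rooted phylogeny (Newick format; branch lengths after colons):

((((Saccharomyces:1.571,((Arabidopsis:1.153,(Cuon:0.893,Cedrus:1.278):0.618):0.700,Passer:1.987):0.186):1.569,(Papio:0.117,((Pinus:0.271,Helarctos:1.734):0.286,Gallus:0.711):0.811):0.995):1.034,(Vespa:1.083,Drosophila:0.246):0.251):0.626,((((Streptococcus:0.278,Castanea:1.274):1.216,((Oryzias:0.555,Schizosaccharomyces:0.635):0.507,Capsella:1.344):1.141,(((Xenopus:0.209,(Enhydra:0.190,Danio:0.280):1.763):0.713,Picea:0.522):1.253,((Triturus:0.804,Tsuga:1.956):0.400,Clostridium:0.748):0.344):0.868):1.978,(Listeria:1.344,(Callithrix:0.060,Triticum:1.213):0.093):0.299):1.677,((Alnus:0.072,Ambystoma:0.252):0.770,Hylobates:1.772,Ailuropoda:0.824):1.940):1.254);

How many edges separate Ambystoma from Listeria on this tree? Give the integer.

The MRCA of Ambystoma and Listeria is the node subtending ((((Streptococcus,Castanea),((Oryzias,Schizosaccharomyces),Capsella),(((Xenopus,(Enhydra,Danio)),Picea),((Triturus,Tsuga),Clostridium))),(Listeria,(Callithrix,Triticum))),((Alnus,Ambystoma),Hylobates,Ailuropoda)).
From Ambystoma up to that node: 3 branches. From Listeria up to the same node: 3 branches. Total: 3 + 3 = 6.

6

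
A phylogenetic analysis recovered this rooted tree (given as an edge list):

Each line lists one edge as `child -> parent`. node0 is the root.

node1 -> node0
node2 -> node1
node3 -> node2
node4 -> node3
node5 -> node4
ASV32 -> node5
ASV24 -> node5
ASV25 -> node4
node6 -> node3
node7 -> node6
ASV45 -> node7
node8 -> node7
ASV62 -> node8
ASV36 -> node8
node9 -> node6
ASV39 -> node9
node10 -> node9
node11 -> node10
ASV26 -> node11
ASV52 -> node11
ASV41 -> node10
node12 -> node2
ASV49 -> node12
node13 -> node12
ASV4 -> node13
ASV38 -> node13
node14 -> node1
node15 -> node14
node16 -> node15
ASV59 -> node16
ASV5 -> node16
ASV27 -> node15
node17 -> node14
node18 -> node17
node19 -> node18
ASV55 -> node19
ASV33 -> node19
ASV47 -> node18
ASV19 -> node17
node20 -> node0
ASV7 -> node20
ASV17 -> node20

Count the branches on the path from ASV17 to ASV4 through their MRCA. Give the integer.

The MRCA of ASV17 and ASV4 is the root of the tree.
From ASV17 up to that node: 2 branches. From ASV4 up to the same node: 5 branches. Total: 2 + 5 = 7.

7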